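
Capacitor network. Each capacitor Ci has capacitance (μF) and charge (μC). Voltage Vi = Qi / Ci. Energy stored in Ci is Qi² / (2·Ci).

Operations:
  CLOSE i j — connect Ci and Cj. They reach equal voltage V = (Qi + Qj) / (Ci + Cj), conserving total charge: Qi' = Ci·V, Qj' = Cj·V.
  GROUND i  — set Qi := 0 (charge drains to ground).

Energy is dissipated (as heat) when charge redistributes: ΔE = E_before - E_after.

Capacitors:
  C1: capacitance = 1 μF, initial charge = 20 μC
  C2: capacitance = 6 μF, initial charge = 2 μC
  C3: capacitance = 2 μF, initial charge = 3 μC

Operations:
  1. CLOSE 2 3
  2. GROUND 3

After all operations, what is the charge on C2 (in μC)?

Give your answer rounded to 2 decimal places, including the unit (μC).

Initial: C1(1μF, Q=20μC, V=20.00V), C2(6μF, Q=2μC, V=0.33V), C3(2μF, Q=3μC, V=1.50V)
Op 1: CLOSE 2-3: Q_total=5.00, C_total=8.00, V=0.62; Q2=3.75, Q3=1.25; dissipated=1.021
Op 2: GROUND 3: Q3=0; energy lost=0.391
Final charges: Q1=20.00, Q2=3.75, Q3=0.00

Answer: 3.75 μC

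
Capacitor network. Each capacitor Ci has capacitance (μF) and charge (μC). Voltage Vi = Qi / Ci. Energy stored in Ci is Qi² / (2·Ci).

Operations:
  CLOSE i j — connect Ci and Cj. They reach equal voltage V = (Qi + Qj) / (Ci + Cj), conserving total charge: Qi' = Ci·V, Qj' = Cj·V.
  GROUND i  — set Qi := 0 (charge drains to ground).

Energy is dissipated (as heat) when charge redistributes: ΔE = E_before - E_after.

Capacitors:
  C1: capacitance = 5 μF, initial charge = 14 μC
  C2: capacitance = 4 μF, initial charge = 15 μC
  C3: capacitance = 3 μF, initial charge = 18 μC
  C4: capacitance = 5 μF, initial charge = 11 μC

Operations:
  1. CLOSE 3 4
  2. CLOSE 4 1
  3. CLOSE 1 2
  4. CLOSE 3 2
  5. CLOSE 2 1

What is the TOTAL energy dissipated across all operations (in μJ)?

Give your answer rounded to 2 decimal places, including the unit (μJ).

Initial: C1(5μF, Q=14μC, V=2.80V), C2(4μF, Q=15μC, V=3.75V), C3(3μF, Q=18μC, V=6.00V), C4(5μF, Q=11μC, V=2.20V)
Op 1: CLOSE 3-4: Q_total=29.00, C_total=8.00, V=3.62; Q3=10.88, Q4=18.12; dissipated=13.537
Op 2: CLOSE 4-1: Q_total=32.12, C_total=10.00, V=3.21; Q4=16.06, Q1=16.06; dissipated=0.851
Op 3: CLOSE 1-2: Q_total=31.06, C_total=9.00, V=3.45; Q1=17.26, Q2=13.81; dissipated=0.321
Op 4: CLOSE 3-2: Q_total=24.68, C_total=7.00, V=3.53; Q3=10.58, Q2=14.10; dissipated=0.026
Op 5: CLOSE 2-1: Q_total=31.36, C_total=9.00, V=3.48; Q2=13.94, Q1=17.42; dissipated=0.006
Total dissipated: 14.741 μJ

Answer: 14.74 μJ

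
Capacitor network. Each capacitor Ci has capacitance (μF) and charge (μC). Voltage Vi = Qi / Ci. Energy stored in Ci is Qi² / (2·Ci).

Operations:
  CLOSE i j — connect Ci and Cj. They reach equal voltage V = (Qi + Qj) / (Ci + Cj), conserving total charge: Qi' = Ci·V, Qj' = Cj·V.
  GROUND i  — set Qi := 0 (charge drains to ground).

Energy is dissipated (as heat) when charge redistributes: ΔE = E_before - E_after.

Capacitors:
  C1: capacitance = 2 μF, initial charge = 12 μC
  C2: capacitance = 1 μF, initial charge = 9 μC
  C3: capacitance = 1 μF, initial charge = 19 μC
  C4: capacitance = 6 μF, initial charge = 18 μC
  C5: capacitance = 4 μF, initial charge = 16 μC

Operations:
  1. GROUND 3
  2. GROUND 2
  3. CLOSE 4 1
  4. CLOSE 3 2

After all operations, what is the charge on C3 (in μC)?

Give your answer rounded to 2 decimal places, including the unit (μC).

Initial: C1(2μF, Q=12μC, V=6.00V), C2(1μF, Q=9μC, V=9.00V), C3(1μF, Q=19μC, V=19.00V), C4(6μF, Q=18μC, V=3.00V), C5(4μF, Q=16μC, V=4.00V)
Op 1: GROUND 3: Q3=0; energy lost=180.500
Op 2: GROUND 2: Q2=0; energy lost=40.500
Op 3: CLOSE 4-1: Q_total=30.00, C_total=8.00, V=3.75; Q4=22.50, Q1=7.50; dissipated=6.750
Op 4: CLOSE 3-2: Q_total=0.00, C_total=2.00, V=0.00; Q3=0.00, Q2=0.00; dissipated=0.000
Final charges: Q1=7.50, Q2=0.00, Q3=0.00, Q4=22.50, Q5=16.00

Answer: 0.00 μC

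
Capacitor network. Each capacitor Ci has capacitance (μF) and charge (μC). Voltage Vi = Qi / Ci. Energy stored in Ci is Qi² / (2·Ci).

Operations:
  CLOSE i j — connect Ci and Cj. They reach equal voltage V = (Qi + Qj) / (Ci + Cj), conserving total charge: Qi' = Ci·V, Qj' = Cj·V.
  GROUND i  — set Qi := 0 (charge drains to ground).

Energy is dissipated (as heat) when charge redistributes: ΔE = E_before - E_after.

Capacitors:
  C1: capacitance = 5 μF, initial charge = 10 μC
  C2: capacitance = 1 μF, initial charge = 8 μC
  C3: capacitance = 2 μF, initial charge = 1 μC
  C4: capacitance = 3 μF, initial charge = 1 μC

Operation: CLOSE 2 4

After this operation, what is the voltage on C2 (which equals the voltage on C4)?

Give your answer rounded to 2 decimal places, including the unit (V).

Initial: C1(5μF, Q=10μC, V=2.00V), C2(1μF, Q=8μC, V=8.00V), C3(2μF, Q=1μC, V=0.50V), C4(3μF, Q=1μC, V=0.33V)
Op 1: CLOSE 2-4: Q_total=9.00, C_total=4.00, V=2.25; Q2=2.25, Q4=6.75; dissipated=22.042

Answer: 2.25 V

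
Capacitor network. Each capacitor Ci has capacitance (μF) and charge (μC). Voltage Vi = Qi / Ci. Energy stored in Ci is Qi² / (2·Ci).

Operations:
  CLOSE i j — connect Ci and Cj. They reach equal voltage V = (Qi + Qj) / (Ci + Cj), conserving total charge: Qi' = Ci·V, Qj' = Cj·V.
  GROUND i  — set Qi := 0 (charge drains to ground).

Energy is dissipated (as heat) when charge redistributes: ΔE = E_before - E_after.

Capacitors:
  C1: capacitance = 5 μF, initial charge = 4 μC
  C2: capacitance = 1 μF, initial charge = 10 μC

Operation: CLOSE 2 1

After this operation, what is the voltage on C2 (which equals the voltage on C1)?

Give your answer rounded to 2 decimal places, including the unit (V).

Initial: C1(5μF, Q=4μC, V=0.80V), C2(1μF, Q=10μC, V=10.00V)
Op 1: CLOSE 2-1: Q_total=14.00, C_total=6.00, V=2.33; Q2=2.33, Q1=11.67; dissipated=35.267

Answer: 2.33 V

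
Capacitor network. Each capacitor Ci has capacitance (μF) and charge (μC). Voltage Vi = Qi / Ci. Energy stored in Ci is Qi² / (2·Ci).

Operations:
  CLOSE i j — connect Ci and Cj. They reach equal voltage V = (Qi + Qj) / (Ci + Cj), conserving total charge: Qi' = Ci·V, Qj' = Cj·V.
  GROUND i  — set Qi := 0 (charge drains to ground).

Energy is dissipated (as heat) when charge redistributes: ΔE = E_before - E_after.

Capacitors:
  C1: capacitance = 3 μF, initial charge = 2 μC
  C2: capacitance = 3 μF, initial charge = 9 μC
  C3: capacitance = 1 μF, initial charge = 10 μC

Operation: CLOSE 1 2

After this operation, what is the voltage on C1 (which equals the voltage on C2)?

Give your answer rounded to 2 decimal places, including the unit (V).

Answer: 1.83 V

Derivation:
Initial: C1(3μF, Q=2μC, V=0.67V), C2(3μF, Q=9μC, V=3.00V), C3(1μF, Q=10μC, V=10.00V)
Op 1: CLOSE 1-2: Q_total=11.00, C_total=6.00, V=1.83; Q1=5.50, Q2=5.50; dissipated=4.083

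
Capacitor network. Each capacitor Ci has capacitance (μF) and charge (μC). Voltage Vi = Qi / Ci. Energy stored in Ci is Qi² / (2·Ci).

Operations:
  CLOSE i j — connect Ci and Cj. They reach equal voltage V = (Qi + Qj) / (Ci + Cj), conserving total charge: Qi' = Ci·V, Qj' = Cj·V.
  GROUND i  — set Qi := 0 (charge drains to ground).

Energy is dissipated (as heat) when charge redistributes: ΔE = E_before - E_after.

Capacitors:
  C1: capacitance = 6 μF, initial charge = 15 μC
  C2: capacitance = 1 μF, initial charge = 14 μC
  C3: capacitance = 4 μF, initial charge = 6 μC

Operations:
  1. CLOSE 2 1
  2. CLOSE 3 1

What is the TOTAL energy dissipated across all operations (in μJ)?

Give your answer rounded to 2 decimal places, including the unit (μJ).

Answer: 65.06 μJ

Derivation:
Initial: C1(6μF, Q=15μC, V=2.50V), C2(1μF, Q=14μC, V=14.00V), C3(4μF, Q=6μC, V=1.50V)
Op 1: CLOSE 2-1: Q_total=29.00, C_total=7.00, V=4.14; Q2=4.14, Q1=24.86; dissipated=56.679
Op 2: CLOSE 3-1: Q_total=30.86, C_total=10.00, V=3.09; Q3=12.34, Q1=18.51; dissipated=8.382
Total dissipated: 65.060 μJ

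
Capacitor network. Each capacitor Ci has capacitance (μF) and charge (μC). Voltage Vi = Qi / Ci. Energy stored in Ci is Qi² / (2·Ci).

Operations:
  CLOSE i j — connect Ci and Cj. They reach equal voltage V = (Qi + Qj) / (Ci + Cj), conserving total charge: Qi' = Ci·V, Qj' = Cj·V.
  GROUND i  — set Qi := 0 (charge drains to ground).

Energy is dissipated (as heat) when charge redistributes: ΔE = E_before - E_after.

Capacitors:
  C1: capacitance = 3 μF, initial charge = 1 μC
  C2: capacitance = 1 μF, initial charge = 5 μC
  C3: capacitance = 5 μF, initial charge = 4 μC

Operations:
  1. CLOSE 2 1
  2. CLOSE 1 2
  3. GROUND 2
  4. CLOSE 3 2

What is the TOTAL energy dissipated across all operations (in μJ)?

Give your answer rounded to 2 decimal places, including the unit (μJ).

Initial: C1(3μF, Q=1μC, V=0.33V), C2(1μF, Q=5μC, V=5.00V), C3(5μF, Q=4μC, V=0.80V)
Op 1: CLOSE 2-1: Q_total=6.00, C_total=4.00, V=1.50; Q2=1.50, Q1=4.50; dissipated=8.167
Op 2: CLOSE 1-2: Q_total=6.00, C_total=4.00, V=1.50; Q1=4.50, Q2=1.50; dissipated=0.000
Op 3: GROUND 2: Q2=0; energy lost=1.125
Op 4: CLOSE 3-2: Q_total=4.00, C_total=6.00, V=0.67; Q3=3.33, Q2=0.67; dissipated=0.267
Total dissipated: 9.558 μJ

Answer: 9.56 μJ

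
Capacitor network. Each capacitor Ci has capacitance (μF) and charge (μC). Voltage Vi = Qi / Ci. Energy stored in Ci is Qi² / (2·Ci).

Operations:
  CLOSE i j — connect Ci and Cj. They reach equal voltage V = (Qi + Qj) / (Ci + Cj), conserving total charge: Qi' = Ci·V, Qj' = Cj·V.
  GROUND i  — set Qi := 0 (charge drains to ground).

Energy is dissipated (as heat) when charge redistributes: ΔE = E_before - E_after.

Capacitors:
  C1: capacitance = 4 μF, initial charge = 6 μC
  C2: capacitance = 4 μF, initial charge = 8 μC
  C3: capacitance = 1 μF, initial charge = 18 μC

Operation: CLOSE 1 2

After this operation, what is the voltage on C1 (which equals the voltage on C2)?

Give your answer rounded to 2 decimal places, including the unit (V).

Initial: C1(4μF, Q=6μC, V=1.50V), C2(4μF, Q=8μC, V=2.00V), C3(1μF, Q=18μC, V=18.00V)
Op 1: CLOSE 1-2: Q_total=14.00, C_total=8.00, V=1.75; Q1=7.00, Q2=7.00; dissipated=0.250

Answer: 1.75 V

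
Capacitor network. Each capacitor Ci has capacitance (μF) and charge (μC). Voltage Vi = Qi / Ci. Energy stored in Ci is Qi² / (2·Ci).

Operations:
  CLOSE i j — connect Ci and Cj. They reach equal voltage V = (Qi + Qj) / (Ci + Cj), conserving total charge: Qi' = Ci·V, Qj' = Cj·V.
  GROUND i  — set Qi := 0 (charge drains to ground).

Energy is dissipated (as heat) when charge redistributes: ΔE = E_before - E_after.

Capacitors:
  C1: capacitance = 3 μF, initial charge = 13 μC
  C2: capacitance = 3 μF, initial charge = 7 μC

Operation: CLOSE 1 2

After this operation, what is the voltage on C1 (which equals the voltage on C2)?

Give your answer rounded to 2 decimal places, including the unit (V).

Initial: C1(3μF, Q=13μC, V=4.33V), C2(3μF, Q=7μC, V=2.33V)
Op 1: CLOSE 1-2: Q_total=20.00, C_total=6.00, V=3.33; Q1=10.00, Q2=10.00; dissipated=3.000

Answer: 3.33 V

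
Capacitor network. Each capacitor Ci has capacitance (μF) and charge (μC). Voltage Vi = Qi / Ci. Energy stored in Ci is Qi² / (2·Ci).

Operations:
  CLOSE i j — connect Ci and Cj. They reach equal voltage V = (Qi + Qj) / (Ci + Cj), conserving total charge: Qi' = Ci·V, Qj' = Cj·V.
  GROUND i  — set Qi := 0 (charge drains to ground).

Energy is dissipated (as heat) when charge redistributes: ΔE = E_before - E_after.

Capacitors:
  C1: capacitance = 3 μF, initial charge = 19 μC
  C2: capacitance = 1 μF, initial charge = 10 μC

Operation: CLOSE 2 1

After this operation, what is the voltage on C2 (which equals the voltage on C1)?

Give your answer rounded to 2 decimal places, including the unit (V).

Answer: 7.25 V

Derivation:
Initial: C1(3μF, Q=19μC, V=6.33V), C2(1μF, Q=10μC, V=10.00V)
Op 1: CLOSE 2-1: Q_total=29.00, C_total=4.00, V=7.25; Q2=7.25, Q1=21.75; dissipated=5.042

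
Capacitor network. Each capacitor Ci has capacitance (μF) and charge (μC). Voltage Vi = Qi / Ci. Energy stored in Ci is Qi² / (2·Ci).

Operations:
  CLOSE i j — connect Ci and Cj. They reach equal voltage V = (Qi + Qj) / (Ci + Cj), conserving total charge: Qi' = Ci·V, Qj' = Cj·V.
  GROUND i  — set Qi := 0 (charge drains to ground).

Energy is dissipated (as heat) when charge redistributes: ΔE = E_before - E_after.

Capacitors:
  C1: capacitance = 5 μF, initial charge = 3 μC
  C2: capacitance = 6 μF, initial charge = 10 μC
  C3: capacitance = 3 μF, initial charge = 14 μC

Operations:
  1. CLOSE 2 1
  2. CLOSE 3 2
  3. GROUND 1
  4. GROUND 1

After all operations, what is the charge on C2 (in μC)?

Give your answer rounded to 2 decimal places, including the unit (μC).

Answer: 14.06 μC

Derivation:
Initial: C1(5μF, Q=3μC, V=0.60V), C2(6μF, Q=10μC, V=1.67V), C3(3μF, Q=14μC, V=4.67V)
Op 1: CLOSE 2-1: Q_total=13.00, C_total=11.00, V=1.18; Q2=7.09, Q1=5.91; dissipated=1.552
Op 2: CLOSE 3-2: Q_total=21.09, C_total=9.00, V=2.34; Q3=7.03, Q2=14.06; dissipated=12.144
Op 3: GROUND 1: Q1=0; energy lost=3.492
Op 4: GROUND 1: Q1=0; energy lost=0.000
Final charges: Q1=0.00, Q2=14.06, Q3=7.03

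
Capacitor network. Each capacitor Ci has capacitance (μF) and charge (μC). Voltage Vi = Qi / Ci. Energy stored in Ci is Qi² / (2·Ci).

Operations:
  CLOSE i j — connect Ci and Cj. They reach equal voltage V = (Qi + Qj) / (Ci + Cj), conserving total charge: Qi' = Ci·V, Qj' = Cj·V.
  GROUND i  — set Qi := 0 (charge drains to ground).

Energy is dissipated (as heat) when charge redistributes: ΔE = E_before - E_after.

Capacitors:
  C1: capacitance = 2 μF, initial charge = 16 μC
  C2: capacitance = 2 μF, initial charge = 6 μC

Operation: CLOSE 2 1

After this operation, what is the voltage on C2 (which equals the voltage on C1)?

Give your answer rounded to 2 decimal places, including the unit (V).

Initial: C1(2μF, Q=16μC, V=8.00V), C2(2μF, Q=6μC, V=3.00V)
Op 1: CLOSE 2-1: Q_total=22.00, C_total=4.00, V=5.50; Q2=11.00, Q1=11.00; dissipated=12.500

Answer: 5.50 V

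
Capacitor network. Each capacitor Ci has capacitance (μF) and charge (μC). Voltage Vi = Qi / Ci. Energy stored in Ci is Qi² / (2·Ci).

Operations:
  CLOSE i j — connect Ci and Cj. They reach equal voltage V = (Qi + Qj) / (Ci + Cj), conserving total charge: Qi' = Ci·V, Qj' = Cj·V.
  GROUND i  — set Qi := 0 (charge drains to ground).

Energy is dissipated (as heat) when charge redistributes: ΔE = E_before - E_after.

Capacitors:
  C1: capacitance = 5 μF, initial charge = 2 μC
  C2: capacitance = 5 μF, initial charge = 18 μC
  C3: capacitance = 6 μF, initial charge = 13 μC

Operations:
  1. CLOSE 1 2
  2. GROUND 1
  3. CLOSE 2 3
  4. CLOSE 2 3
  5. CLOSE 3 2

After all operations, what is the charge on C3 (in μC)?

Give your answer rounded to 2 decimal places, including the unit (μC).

Answer: 12.55 μC

Derivation:
Initial: C1(5μF, Q=2μC, V=0.40V), C2(5μF, Q=18μC, V=3.60V), C3(6μF, Q=13μC, V=2.17V)
Op 1: CLOSE 1-2: Q_total=20.00, C_total=10.00, V=2.00; Q1=10.00, Q2=10.00; dissipated=12.800
Op 2: GROUND 1: Q1=0; energy lost=10.000
Op 3: CLOSE 2-3: Q_total=23.00, C_total=11.00, V=2.09; Q2=10.45, Q3=12.55; dissipated=0.038
Op 4: CLOSE 2-3: Q_total=23.00, C_total=11.00, V=2.09; Q2=10.45, Q3=12.55; dissipated=0.000
Op 5: CLOSE 3-2: Q_total=23.00, C_total=11.00, V=2.09; Q3=12.55, Q2=10.45; dissipated=0.000
Final charges: Q1=0.00, Q2=10.45, Q3=12.55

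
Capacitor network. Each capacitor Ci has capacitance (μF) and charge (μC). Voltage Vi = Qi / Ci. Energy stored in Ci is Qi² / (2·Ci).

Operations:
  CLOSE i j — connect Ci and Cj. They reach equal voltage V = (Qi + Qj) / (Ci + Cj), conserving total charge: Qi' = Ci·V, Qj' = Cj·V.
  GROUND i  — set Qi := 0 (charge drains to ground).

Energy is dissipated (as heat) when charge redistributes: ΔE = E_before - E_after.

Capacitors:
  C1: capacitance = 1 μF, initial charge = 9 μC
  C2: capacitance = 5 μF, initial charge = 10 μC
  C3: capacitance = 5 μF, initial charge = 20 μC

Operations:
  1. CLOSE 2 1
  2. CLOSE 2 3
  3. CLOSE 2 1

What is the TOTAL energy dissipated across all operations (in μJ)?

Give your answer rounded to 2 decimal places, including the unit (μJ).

Initial: C1(1μF, Q=9μC, V=9.00V), C2(5μF, Q=10μC, V=2.00V), C3(5μF, Q=20μC, V=4.00V)
Op 1: CLOSE 2-1: Q_total=19.00, C_total=6.00, V=3.17; Q2=15.83, Q1=3.17; dissipated=20.417
Op 2: CLOSE 2-3: Q_total=35.83, C_total=10.00, V=3.58; Q2=17.92, Q3=17.92; dissipated=0.868
Op 3: CLOSE 2-1: Q_total=21.08, C_total=6.00, V=3.51; Q2=17.57, Q1=3.51; dissipated=0.072
Total dissipated: 21.357 μJ

Answer: 21.36 μJ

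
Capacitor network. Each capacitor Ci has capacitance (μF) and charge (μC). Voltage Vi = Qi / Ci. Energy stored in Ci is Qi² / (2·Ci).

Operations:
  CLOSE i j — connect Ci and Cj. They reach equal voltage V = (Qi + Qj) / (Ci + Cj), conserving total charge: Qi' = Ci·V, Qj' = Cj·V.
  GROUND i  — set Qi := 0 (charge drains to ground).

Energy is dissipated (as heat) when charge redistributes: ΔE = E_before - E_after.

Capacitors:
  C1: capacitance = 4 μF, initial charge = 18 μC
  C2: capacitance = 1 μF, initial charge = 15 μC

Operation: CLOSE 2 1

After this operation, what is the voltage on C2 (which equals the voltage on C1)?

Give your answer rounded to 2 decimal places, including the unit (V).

Answer: 6.60 V

Derivation:
Initial: C1(4μF, Q=18μC, V=4.50V), C2(1μF, Q=15μC, V=15.00V)
Op 1: CLOSE 2-1: Q_total=33.00, C_total=5.00, V=6.60; Q2=6.60, Q1=26.40; dissipated=44.100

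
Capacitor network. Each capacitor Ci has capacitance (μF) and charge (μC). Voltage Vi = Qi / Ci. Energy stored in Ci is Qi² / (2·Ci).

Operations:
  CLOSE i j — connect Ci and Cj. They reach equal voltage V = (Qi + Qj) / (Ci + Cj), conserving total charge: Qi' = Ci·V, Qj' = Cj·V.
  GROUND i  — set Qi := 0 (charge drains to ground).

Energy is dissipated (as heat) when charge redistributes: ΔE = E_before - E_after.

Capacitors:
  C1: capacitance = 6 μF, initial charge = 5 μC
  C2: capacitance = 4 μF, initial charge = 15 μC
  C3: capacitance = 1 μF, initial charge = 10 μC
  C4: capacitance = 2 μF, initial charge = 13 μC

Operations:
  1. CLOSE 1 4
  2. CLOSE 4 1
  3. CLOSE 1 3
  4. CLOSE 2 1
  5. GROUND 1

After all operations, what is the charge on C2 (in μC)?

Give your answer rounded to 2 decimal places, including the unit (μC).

Answer: 14.06 μC

Derivation:
Initial: C1(6μF, Q=5μC, V=0.83V), C2(4μF, Q=15μC, V=3.75V), C3(1μF, Q=10μC, V=10.00V), C4(2μF, Q=13μC, V=6.50V)
Op 1: CLOSE 1-4: Q_total=18.00, C_total=8.00, V=2.25; Q1=13.50, Q4=4.50; dissipated=24.083
Op 2: CLOSE 4-1: Q_total=18.00, C_total=8.00, V=2.25; Q4=4.50, Q1=13.50; dissipated=0.000
Op 3: CLOSE 1-3: Q_total=23.50, C_total=7.00, V=3.36; Q1=20.14, Q3=3.36; dissipated=25.741
Op 4: CLOSE 2-1: Q_total=35.14, C_total=10.00, V=3.51; Q2=14.06, Q1=21.09; dissipated=0.185
Op 5: GROUND 1: Q1=0; energy lost=37.051
Final charges: Q1=0.00, Q2=14.06, Q3=3.36, Q4=4.50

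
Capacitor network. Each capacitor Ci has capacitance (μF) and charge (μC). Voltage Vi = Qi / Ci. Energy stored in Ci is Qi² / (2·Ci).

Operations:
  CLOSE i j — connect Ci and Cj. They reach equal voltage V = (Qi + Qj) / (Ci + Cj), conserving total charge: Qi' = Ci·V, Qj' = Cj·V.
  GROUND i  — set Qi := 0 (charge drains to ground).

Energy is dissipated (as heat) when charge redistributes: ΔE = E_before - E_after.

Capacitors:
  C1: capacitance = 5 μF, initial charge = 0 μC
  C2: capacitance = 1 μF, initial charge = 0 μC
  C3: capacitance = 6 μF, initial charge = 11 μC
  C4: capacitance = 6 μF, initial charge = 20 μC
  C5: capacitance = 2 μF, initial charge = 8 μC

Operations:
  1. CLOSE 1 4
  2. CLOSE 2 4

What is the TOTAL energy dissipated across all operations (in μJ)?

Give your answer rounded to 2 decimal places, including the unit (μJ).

Initial: C1(5μF, Q=0μC, V=0.00V), C2(1μF, Q=0μC, V=0.00V), C3(6μF, Q=11μC, V=1.83V), C4(6μF, Q=20μC, V=3.33V), C5(2μF, Q=8μC, V=4.00V)
Op 1: CLOSE 1-4: Q_total=20.00, C_total=11.00, V=1.82; Q1=9.09, Q4=10.91; dissipated=15.152
Op 2: CLOSE 2-4: Q_total=10.91, C_total=7.00, V=1.56; Q2=1.56, Q4=9.35; dissipated=1.417
Total dissipated: 16.568 μJ

Answer: 16.57 μJ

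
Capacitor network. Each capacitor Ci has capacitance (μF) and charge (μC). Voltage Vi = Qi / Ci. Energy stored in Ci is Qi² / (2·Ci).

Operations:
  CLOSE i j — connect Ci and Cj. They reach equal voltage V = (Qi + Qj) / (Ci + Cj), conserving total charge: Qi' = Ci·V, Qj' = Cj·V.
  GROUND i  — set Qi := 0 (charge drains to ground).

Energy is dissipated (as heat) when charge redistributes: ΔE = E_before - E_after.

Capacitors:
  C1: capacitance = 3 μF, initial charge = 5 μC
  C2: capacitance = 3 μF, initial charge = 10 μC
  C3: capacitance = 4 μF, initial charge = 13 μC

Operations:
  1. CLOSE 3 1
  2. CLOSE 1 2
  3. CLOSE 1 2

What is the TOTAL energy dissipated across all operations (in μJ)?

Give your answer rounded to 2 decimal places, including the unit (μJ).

Answer: 2.58 μJ

Derivation:
Initial: C1(3μF, Q=5μC, V=1.67V), C2(3μF, Q=10μC, V=3.33V), C3(4μF, Q=13μC, V=3.25V)
Op 1: CLOSE 3-1: Q_total=18.00, C_total=7.00, V=2.57; Q3=10.29, Q1=7.71; dissipated=2.149
Op 2: CLOSE 1-2: Q_total=17.71, C_total=6.00, V=2.95; Q1=8.86, Q2=8.86; dissipated=0.435
Op 3: CLOSE 1-2: Q_total=17.71, C_total=6.00, V=2.95; Q1=8.86, Q2=8.86; dissipated=0.000
Total dissipated: 2.584 μJ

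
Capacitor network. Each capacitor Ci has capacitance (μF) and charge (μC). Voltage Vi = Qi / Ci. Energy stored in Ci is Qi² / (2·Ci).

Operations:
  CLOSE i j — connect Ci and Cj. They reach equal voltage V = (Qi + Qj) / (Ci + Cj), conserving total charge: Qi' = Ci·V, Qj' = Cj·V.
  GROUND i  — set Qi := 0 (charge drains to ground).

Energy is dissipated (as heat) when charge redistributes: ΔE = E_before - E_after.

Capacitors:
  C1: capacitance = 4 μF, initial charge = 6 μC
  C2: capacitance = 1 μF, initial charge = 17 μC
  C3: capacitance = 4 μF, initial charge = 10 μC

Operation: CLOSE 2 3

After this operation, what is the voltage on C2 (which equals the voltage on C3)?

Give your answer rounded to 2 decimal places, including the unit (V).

Initial: C1(4μF, Q=6μC, V=1.50V), C2(1μF, Q=17μC, V=17.00V), C3(4μF, Q=10μC, V=2.50V)
Op 1: CLOSE 2-3: Q_total=27.00, C_total=5.00, V=5.40; Q2=5.40, Q3=21.60; dissipated=84.100

Answer: 5.40 V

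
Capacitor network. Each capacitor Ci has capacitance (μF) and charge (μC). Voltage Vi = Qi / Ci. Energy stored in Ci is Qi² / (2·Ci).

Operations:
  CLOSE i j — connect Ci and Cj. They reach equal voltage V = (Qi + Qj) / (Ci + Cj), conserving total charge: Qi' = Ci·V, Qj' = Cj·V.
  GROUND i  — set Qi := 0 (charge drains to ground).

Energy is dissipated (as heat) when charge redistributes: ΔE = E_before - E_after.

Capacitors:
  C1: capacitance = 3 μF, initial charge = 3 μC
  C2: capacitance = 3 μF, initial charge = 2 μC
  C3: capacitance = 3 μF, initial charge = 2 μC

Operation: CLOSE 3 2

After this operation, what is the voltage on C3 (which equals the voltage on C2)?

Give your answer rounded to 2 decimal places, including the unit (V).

Initial: C1(3μF, Q=3μC, V=1.00V), C2(3μF, Q=2μC, V=0.67V), C3(3μF, Q=2μC, V=0.67V)
Op 1: CLOSE 3-2: Q_total=4.00, C_total=6.00, V=0.67; Q3=2.00, Q2=2.00; dissipated=0.000

Answer: 0.67 V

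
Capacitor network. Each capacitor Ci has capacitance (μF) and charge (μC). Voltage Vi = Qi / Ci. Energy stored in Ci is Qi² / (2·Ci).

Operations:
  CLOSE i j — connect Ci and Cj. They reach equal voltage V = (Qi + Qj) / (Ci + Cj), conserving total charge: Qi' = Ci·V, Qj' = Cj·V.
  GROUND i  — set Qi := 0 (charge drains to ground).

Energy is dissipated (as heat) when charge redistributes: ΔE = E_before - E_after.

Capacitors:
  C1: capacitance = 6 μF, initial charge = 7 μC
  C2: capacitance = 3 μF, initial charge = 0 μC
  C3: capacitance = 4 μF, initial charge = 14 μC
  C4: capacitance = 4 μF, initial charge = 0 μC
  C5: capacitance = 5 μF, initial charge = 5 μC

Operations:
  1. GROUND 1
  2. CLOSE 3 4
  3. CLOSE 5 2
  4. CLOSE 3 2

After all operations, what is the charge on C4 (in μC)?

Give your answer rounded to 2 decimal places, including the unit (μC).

Answer: 7.00 μC

Derivation:
Initial: C1(6μF, Q=7μC, V=1.17V), C2(3μF, Q=0μC, V=0.00V), C3(4μF, Q=14μC, V=3.50V), C4(4μF, Q=0μC, V=0.00V), C5(5μF, Q=5μC, V=1.00V)
Op 1: GROUND 1: Q1=0; energy lost=4.083
Op 2: CLOSE 3-4: Q_total=14.00, C_total=8.00, V=1.75; Q3=7.00, Q4=7.00; dissipated=12.250
Op 3: CLOSE 5-2: Q_total=5.00, C_total=8.00, V=0.62; Q5=3.12, Q2=1.88; dissipated=0.938
Op 4: CLOSE 3-2: Q_total=8.88, C_total=7.00, V=1.27; Q3=5.07, Q2=3.80; dissipated=1.085
Final charges: Q1=0.00, Q2=3.80, Q3=5.07, Q4=7.00, Q5=3.12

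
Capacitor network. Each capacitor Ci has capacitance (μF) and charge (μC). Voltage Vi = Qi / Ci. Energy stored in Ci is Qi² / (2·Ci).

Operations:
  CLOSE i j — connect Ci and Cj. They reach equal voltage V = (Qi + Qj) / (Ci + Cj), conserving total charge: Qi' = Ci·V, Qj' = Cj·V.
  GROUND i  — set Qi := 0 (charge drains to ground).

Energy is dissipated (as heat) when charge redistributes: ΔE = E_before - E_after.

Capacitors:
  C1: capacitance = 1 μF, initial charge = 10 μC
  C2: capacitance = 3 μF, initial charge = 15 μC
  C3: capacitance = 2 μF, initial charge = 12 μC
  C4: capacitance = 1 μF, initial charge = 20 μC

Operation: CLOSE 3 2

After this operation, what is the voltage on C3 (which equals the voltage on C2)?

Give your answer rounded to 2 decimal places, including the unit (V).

Initial: C1(1μF, Q=10μC, V=10.00V), C2(3μF, Q=15μC, V=5.00V), C3(2μF, Q=12μC, V=6.00V), C4(1μF, Q=20μC, V=20.00V)
Op 1: CLOSE 3-2: Q_total=27.00, C_total=5.00, V=5.40; Q3=10.80, Q2=16.20; dissipated=0.600

Answer: 5.40 V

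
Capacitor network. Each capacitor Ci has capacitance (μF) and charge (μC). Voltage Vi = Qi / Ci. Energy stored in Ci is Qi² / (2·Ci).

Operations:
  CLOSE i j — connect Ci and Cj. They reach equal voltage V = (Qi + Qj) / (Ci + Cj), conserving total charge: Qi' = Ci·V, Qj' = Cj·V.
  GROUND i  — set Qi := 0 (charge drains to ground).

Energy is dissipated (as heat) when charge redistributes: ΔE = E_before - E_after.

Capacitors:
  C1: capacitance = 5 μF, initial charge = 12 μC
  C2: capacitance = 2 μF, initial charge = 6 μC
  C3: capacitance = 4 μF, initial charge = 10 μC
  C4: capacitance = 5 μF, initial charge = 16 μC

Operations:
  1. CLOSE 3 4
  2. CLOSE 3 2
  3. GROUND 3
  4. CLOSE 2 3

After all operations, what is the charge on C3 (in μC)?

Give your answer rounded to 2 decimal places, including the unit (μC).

Answer: 3.90 μC

Derivation:
Initial: C1(5μF, Q=12μC, V=2.40V), C2(2μF, Q=6μC, V=3.00V), C3(4μF, Q=10μC, V=2.50V), C4(5μF, Q=16μC, V=3.20V)
Op 1: CLOSE 3-4: Q_total=26.00, C_total=9.00, V=2.89; Q3=11.56, Q4=14.44; dissipated=0.544
Op 2: CLOSE 3-2: Q_total=17.56, C_total=6.00, V=2.93; Q3=11.70, Q2=5.85; dissipated=0.008
Op 3: GROUND 3: Q3=0; energy lost=17.122
Op 4: CLOSE 2-3: Q_total=5.85, C_total=6.00, V=0.98; Q2=1.95, Q3=3.90; dissipated=5.707
Final charges: Q1=12.00, Q2=1.95, Q3=3.90, Q4=14.44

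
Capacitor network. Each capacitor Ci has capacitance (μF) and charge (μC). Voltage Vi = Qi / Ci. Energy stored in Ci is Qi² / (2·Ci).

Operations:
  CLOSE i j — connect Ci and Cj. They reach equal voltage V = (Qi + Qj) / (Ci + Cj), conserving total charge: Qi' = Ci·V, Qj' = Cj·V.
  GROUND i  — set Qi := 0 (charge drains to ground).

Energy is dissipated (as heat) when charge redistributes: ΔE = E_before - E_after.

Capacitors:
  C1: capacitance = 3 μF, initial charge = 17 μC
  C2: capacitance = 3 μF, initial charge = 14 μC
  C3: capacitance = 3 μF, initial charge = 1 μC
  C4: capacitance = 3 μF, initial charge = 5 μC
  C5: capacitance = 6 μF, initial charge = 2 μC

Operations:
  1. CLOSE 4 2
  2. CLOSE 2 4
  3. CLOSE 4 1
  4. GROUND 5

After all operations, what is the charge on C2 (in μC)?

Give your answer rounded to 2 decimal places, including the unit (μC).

Initial: C1(3μF, Q=17μC, V=5.67V), C2(3μF, Q=14μC, V=4.67V), C3(3μF, Q=1μC, V=0.33V), C4(3μF, Q=5μC, V=1.67V), C5(6μF, Q=2μC, V=0.33V)
Op 1: CLOSE 4-2: Q_total=19.00, C_total=6.00, V=3.17; Q4=9.50, Q2=9.50; dissipated=6.750
Op 2: CLOSE 2-4: Q_total=19.00, C_total=6.00, V=3.17; Q2=9.50, Q4=9.50; dissipated=0.000
Op 3: CLOSE 4-1: Q_total=26.50, C_total=6.00, V=4.42; Q4=13.25, Q1=13.25; dissipated=4.688
Op 4: GROUND 5: Q5=0; energy lost=0.333
Final charges: Q1=13.25, Q2=9.50, Q3=1.00, Q4=13.25, Q5=0.00

Answer: 9.50 μC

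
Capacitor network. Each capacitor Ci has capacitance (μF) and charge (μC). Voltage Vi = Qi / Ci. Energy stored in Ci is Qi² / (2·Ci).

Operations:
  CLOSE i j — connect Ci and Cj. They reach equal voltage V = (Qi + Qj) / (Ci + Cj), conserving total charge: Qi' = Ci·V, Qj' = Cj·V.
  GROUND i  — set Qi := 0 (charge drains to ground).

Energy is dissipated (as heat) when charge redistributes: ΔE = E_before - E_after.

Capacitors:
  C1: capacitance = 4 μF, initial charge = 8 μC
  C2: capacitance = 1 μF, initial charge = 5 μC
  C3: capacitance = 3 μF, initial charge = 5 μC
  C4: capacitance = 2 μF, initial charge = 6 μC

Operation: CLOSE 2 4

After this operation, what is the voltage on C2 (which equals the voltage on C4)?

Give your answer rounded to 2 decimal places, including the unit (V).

Answer: 3.67 V

Derivation:
Initial: C1(4μF, Q=8μC, V=2.00V), C2(1μF, Q=5μC, V=5.00V), C3(3μF, Q=5μC, V=1.67V), C4(2μF, Q=6μC, V=3.00V)
Op 1: CLOSE 2-4: Q_total=11.00, C_total=3.00, V=3.67; Q2=3.67, Q4=7.33; dissipated=1.333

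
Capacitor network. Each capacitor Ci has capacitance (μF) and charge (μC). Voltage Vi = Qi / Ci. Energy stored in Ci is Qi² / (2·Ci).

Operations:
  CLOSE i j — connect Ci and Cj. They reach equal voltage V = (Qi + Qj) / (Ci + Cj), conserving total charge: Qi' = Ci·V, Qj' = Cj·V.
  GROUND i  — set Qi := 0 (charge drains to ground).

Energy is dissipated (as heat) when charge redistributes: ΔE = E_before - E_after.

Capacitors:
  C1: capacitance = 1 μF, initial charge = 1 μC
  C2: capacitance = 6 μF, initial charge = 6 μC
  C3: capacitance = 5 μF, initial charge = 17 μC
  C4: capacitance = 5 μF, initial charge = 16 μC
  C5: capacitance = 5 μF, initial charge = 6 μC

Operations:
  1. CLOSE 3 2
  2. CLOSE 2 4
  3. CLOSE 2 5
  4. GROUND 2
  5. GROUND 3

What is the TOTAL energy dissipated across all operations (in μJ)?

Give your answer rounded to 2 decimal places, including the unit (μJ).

Answer: 34.65 μJ

Derivation:
Initial: C1(1μF, Q=1μC, V=1.00V), C2(6μF, Q=6μC, V=1.00V), C3(5μF, Q=17μC, V=3.40V), C4(5μF, Q=16μC, V=3.20V), C5(5μF, Q=6μC, V=1.20V)
Op 1: CLOSE 3-2: Q_total=23.00, C_total=11.00, V=2.09; Q3=10.45, Q2=12.55; dissipated=7.855
Op 2: CLOSE 2-4: Q_total=28.55, C_total=11.00, V=2.60; Q2=15.57, Q4=12.98; dissipated=1.677
Op 3: CLOSE 2-5: Q_total=21.57, C_total=11.00, V=1.96; Q2=11.77, Q5=9.80; dissipated=2.654
Op 4: GROUND 2: Q2=0; energy lost=11.536
Op 5: GROUND 3: Q3=0; energy lost=10.930
Total dissipated: 34.651 μJ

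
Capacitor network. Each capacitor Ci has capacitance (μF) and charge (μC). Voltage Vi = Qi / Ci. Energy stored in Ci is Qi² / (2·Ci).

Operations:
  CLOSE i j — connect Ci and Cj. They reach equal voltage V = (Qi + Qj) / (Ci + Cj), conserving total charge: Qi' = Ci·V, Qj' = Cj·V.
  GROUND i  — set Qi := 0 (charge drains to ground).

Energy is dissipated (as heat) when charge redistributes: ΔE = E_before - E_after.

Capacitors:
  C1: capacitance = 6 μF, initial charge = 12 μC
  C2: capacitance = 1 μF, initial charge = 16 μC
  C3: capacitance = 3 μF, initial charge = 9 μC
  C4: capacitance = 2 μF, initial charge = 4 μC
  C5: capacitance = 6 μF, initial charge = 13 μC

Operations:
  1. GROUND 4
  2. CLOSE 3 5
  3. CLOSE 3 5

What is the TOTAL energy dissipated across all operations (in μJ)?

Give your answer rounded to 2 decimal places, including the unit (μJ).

Initial: C1(6μF, Q=12μC, V=2.00V), C2(1μF, Q=16μC, V=16.00V), C3(3μF, Q=9μC, V=3.00V), C4(2μF, Q=4μC, V=2.00V), C5(6μF, Q=13μC, V=2.17V)
Op 1: GROUND 4: Q4=0; energy lost=4.000
Op 2: CLOSE 3-5: Q_total=22.00, C_total=9.00, V=2.44; Q3=7.33, Q5=14.67; dissipated=0.694
Op 3: CLOSE 3-5: Q_total=22.00, C_total=9.00, V=2.44; Q3=7.33, Q5=14.67; dissipated=0.000
Total dissipated: 4.694 μJ

Answer: 4.69 μJ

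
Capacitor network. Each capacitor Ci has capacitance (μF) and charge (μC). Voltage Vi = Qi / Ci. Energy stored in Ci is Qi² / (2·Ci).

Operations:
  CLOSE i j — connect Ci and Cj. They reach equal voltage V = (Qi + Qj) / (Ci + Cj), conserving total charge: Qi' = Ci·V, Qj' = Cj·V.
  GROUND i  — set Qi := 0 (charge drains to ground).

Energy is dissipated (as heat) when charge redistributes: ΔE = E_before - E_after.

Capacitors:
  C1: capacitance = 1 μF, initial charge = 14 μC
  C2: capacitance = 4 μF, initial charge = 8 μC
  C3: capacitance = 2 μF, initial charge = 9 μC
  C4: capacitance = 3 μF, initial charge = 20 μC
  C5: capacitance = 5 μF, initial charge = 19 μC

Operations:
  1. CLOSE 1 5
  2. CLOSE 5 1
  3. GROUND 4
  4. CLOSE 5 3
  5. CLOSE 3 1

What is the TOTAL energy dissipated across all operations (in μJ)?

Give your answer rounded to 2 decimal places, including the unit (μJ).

Answer: 110.76 μJ

Derivation:
Initial: C1(1μF, Q=14μC, V=14.00V), C2(4μF, Q=8μC, V=2.00V), C3(2μF, Q=9μC, V=4.50V), C4(3μF, Q=20μC, V=6.67V), C5(5μF, Q=19μC, V=3.80V)
Op 1: CLOSE 1-5: Q_total=33.00, C_total=6.00, V=5.50; Q1=5.50, Q5=27.50; dissipated=43.350
Op 2: CLOSE 5-1: Q_total=33.00, C_total=6.00, V=5.50; Q5=27.50, Q1=5.50; dissipated=0.000
Op 3: GROUND 4: Q4=0; energy lost=66.667
Op 4: CLOSE 5-3: Q_total=36.50, C_total=7.00, V=5.21; Q5=26.07, Q3=10.43; dissipated=0.714
Op 5: CLOSE 3-1: Q_total=15.93, C_total=3.00, V=5.31; Q3=10.62, Q1=5.31; dissipated=0.027
Total dissipated: 110.758 μJ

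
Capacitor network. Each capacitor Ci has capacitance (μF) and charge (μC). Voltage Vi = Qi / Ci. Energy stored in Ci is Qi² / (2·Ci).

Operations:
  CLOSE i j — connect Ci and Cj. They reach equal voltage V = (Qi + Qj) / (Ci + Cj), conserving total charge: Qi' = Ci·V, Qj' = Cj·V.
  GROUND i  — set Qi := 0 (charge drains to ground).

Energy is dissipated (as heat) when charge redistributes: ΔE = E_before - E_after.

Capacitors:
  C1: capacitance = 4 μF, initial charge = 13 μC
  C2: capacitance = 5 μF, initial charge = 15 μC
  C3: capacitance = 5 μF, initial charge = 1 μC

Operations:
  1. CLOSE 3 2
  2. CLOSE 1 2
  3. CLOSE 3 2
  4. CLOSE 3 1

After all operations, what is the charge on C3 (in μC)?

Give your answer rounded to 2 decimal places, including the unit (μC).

Initial: C1(4μF, Q=13μC, V=3.25V), C2(5μF, Q=15μC, V=3.00V), C3(5μF, Q=1μC, V=0.20V)
Op 1: CLOSE 3-2: Q_total=16.00, C_total=10.00, V=1.60; Q3=8.00, Q2=8.00; dissipated=9.800
Op 2: CLOSE 1-2: Q_total=21.00, C_total=9.00, V=2.33; Q1=9.33, Q2=11.67; dissipated=3.025
Op 3: CLOSE 3-2: Q_total=19.67, C_total=10.00, V=1.97; Q3=9.83, Q2=9.83; dissipated=0.672
Op 4: CLOSE 3-1: Q_total=19.17, C_total=9.00, V=2.13; Q3=10.65, Q1=8.52; dissipated=0.149
Final charges: Q1=8.52, Q2=9.83, Q3=10.65

Answer: 10.65 μC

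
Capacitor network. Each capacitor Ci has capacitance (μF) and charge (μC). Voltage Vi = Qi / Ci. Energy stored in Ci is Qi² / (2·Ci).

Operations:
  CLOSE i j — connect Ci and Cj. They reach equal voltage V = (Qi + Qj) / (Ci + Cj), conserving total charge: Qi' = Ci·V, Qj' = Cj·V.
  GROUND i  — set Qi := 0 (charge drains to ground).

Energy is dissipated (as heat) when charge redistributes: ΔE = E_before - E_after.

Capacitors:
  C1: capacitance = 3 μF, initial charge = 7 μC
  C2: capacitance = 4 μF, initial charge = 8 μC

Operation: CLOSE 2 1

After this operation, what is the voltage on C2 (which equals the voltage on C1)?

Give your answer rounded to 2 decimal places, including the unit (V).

Initial: C1(3μF, Q=7μC, V=2.33V), C2(4μF, Q=8μC, V=2.00V)
Op 1: CLOSE 2-1: Q_total=15.00, C_total=7.00, V=2.14; Q2=8.57, Q1=6.43; dissipated=0.095

Answer: 2.14 V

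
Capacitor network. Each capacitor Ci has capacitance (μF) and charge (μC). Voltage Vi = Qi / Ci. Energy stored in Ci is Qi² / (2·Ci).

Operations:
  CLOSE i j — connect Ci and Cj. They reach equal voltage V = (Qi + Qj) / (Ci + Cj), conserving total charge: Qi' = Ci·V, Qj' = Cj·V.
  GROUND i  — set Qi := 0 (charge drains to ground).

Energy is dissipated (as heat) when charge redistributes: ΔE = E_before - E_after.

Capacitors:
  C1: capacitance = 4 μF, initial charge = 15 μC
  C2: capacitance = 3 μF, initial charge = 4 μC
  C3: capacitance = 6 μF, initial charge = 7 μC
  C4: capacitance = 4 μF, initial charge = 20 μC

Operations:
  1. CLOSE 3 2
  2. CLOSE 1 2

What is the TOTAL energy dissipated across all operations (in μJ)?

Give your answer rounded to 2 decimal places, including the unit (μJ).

Initial: C1(4μF, Q=15μC, V=3.75V), C2(3μF, Q=4μC, V=1.33V), C3(6μF, Q=7μC, V=1.17V), C4(4μF, Q=20μC, V=5.00V)
Op 1: CLOSE 3-2: Q_total=11.00, C_total=9.00, V=1.22; Q3=7.33, Q2=3.67; dissipated=0.028
Op 2: CLOSE 1-2: Q_total=18.67, C_total=7.00, V=2.67; Q1=10.67, Q2=8.00; dissipated=5.477
Total dissipated: 5.505 μJ

Answer: 5.50 μJ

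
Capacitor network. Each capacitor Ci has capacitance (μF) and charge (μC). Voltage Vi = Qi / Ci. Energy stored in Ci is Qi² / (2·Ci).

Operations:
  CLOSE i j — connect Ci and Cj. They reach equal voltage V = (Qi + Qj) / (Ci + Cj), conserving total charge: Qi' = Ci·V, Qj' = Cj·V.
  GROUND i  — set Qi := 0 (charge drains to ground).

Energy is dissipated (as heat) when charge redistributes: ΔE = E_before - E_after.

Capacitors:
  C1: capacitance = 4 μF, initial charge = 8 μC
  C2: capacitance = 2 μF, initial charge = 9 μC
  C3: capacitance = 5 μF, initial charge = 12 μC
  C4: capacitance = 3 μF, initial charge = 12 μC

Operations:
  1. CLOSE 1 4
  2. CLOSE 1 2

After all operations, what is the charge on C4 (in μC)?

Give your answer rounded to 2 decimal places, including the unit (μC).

Answer: 8.57 μC

Derivation:
Initial: C1(4μF, Q=8μC, V=2.00V), C2(2μF, Q=9μC, V=4.50V), C3(5μF, Q=12μC, V=2.40V), C4(3μF, Q=12μC, V=4.00V)
Op 1: CLOSE 1-4: Q_total=20.00, C_total=7.00, V=2.86; Q1=11.43, Q4=8.57; dissipated=3.429
Op 2: CLOSE 1-2: Q_total=20.43, C_total=6.00, V=3.40; Q1=13.62, Q2=6.81; dissipated=1.799
Final charges: Q1=13.62, Q2=6.81, Q3=12.00, Q4=8.57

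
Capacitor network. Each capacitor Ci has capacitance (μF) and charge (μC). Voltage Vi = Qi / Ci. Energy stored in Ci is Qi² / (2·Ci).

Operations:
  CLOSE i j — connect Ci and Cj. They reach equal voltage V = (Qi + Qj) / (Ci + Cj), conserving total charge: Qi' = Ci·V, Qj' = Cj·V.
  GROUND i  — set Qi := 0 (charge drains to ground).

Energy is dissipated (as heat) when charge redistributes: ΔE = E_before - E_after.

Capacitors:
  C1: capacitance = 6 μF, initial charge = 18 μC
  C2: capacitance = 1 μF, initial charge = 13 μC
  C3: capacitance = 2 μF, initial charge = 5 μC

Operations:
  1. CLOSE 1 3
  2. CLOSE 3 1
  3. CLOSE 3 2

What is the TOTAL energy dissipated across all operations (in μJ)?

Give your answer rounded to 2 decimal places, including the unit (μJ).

Initial: C1(6μF, Q=18μC, V=3.00V), C2(1μF, Q=13μC, V=13.00V), C3(2μF, Q=5μC, V=2.50V)
Op 1: CLOSE 1-3: Q_total=23.00, C_total=8.00, V=2.88; Q1=17.25, Q3=5.75; dissipated=0.188
Op 2: CLOSE 3-1: Q_total=23.00, C_total=8.00, V=2.88; Q3=5.75, Q1=17.25; dissipated=0.000
Op 3: CLOSE 3-2: Q_total=18.75, C_total=3.00, V=6.25; Q3=12.50, Q2=6.25; dissipated=34.172
Total dissipated: 34.359 μJ

Answer: 34.36 μJ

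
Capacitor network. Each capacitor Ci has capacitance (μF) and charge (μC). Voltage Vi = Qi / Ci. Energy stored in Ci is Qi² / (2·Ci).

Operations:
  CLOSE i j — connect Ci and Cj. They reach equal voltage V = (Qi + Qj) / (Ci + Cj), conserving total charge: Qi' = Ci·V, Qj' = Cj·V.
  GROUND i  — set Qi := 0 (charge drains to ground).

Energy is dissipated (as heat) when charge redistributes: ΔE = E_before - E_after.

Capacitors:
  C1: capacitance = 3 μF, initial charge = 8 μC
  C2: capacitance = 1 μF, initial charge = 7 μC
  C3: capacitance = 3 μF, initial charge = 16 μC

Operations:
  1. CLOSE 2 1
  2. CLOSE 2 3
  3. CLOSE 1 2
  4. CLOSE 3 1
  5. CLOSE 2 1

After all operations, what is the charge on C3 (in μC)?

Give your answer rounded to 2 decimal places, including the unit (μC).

Initial: C1(3μF, Q=8μC, V=2.67V), C2(1μF, Q=7μC, V=7.00V), C3(3μF, Q=16μC, V=5.33V)
Op 1: CLOSE 2-1: Q_total=15.00, C_total=4.00, V=3.75; Q2=3.75, Q1=11.25; dissipated=7.042
Op 2: CLOSE 2-3: Q_total=19.75, C_total=4.00, V=4.94; Q2=4.94, Q3=14.81; dissipated=0.940
Op 3: CLOSE 1-2: Q_total=16.19, C_total=4.00, V=4.05; Q1=12.14, Q2=4.05; dissipated=0.529
Op 4: CLOSE 3-1: Q_total=26.95, C_total=6.00, V=4.49; Q3=13.48, Q1=13.48; dissipated=0.595
Op 5: CLOSE 2-1: Q_total=17.52, C_total=4.00, V=4.38; Q2=4.38, Q1=13.14; dissipated=0.074
Final charges: Q1=13.14, Q2=4.38, Q3=13.48

Answer: 13.48 μC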